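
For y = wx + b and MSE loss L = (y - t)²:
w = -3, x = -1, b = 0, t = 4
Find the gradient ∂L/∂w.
∂L/∂w = 2

y = wx + b = (-3)(-1) + 0 = 3
∂L/∂y = 2(y - t) = 2(3 - 4) = -2
∂y/∂w = x = -1
∂L/∂w = ∂L/∂y · ∂y/∂w = -2 × -1 = 2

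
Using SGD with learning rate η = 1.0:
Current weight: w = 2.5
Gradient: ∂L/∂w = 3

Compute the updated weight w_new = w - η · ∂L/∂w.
w_new = -0.5

w_new = w - η·∂L/∂w = 2.5 - 1.0×(3) = 2.5 - (3) = -0.5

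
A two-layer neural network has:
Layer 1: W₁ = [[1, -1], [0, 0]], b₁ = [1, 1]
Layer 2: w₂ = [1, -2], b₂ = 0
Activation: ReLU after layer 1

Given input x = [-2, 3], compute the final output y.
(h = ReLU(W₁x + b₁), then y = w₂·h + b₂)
y = -2

Layer 1 pre-activation: z₁ = [-4, 1]
After ReLU: h = [0, 1]
Layer 2 output: y = 1×0 + -2×1 + 0 = -2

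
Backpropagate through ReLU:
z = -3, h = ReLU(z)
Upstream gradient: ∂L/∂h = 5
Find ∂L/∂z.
∂L/∂z = 0

h = ReLU(-3) = 0
Since z < 0: ∂h/∂z = 0
∂L/∂z = ∂L/∂h · ∂h/∂z = 5 × 0 = 0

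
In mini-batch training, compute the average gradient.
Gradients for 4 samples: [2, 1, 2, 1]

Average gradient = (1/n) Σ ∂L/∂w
Average gradient = 1.5

Average = (1/4)(2 + 1 + 2 + 1) = 6/4 = 1.5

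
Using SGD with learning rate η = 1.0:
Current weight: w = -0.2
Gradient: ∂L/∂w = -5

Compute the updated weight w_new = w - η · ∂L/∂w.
w_new = 4.8

w_new = w - η·∂L/∂w = -0.2 - 1.0×(-5) = -0.2 - (-5) = 4.8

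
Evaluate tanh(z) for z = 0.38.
0.3627

tanh(0.38) = (e^(0.38) - e^(-0.38))/(e^(0.38) + e^(-0.38)) = 0.3627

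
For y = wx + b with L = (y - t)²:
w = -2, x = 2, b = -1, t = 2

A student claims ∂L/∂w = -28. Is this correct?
Correct

y = (-2)(2) + -1 = -5
∂L/∂y = 2(y - t) = 2(-5 - 2) = -14
∂y/∂w = x = 2
∂L/∂w = -14 × 2 = -28

Claimed value: -28
Correct: The correct gradient is -28.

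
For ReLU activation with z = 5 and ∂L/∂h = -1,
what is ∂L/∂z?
∂L/∂z = -1

h = ReLU(5) = 5
Since z > 0: ∂h/∂z = 1
∂L/∂z = ∂L/∂h · ∂h/∂z = -1 × 1 = -1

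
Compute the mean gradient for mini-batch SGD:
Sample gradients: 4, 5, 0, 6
Average gradient = 3.75

Average = (1/4)(4 + 5 + 0 + 6) = 15/4 = 3.75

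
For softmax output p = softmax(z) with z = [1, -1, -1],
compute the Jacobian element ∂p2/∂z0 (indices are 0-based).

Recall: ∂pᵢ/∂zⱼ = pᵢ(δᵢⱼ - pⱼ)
∂p2/∂z0 = -0.08382

p = softmax(z) = [0.787, 0.1065, 0.1065]
p2 = 0.1065, p0 = 0.787

∂p2/∂z0 = -p2 × p0 = -0.1065 × 0.787 = -0.08382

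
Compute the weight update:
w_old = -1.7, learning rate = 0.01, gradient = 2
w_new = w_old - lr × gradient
w_new = -1.72

w_new = w - η·∂L/∂w = -1.7 - 0.01×(2) = -1.7 - (0.02) = -1.72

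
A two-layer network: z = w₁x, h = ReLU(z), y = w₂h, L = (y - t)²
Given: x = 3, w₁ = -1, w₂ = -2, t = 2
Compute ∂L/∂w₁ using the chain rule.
∂L/∂w₁ = 0

Forward pass:
z = w₁x = -1×3 = -3
h = ReLU(-3) = 0
y = w₂h = -2×0 = 0

Backward pass:
∂L/∂y = 2(y - t) = 2(0 - 2) = -4
∂y/∂h = w₂ = -2
∂h/∂z = 0 (ReLU derivative)
∂z/∂w₁ = x = 3

∂L/∂w₁ = -4 × -2 × 0 × 3 = 0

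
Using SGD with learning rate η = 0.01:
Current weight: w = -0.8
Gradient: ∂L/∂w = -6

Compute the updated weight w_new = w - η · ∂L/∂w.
w_new = -0.74

w_new = w - η·∂L/∂w = -0.8 - 0.01×(-6) = -0.8 - (-0.06) = -0.74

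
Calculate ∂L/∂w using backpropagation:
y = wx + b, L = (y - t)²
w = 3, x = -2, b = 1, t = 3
∂L/∂w = 32

y = wx + b = (3)(-2) + 1 = -5
∂L/∂y = 2(y - t) = 2(-5 - 3) = -16
∂y/∂w = x = -2
∂L/∂w = ∂L/∂y · ∂y/∂w = -16 × -2 = 32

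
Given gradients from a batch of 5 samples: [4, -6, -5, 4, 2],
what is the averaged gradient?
Average gradient = -0.2

Average = (1/5)(4 + -6 + -5 + 4 + 2) = -1/5 = -0.2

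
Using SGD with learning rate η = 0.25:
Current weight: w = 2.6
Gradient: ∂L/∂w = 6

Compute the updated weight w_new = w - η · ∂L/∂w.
w_new = 1.1

w_new = w - η·∂L/∂w = 2.6 - 0.25×(6) = 2.6 - (1.5) = 1.1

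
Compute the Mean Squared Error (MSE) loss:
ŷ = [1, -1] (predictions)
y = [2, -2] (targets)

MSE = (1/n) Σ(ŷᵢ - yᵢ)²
MSE = 1

MSE = (1/2)((1-2)² + (-1--2)²) = (1/2)(1 + 1) = 1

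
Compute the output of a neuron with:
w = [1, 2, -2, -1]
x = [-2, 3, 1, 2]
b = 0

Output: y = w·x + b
y = 0

y = (1)(-2) + (2)(3) + (-2)(1) + (-1)(2) + 0 = 0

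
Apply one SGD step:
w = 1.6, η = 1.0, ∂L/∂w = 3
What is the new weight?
w_new = -1.4

w_new = w - η·∂L/∂w = 1.6 - 1.0×(3) = 1.6 - (3) = -1.4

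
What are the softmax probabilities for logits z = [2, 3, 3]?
p = [0.1554, 0.4223, 0.4223]

exp(z) = [7.389, 20.09, 20.09]
Sum = 47.56
p = [0.1554, 0.4223, 0.4223]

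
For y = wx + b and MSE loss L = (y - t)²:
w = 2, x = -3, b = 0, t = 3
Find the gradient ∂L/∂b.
∂L/∂b = -18

y = wx + b = (2)(-3) + 0 = -6
∂L/∂y = 2(y - t) = 2(-6 - 3) = -18
∂y/∂b = 1
∂L/∂b = ∂L/∂y · ∂y/∂b = -18 × 1 = -18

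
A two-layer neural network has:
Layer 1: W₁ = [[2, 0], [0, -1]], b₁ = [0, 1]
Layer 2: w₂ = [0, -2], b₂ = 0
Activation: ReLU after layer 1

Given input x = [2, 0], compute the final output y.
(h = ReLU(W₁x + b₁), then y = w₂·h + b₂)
y = -2

Layer 1 pre-activation: z₁ = [4, 1]
After ReLU: h = [4, 1]
Layer 2 output: y = 0×4 + -2×1 + 0 = -2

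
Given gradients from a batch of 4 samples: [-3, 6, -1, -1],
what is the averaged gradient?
Average gradient = 0.25

Average = (1/4)(-3 + 6 + -1 + -1) = 1/4 = 0.25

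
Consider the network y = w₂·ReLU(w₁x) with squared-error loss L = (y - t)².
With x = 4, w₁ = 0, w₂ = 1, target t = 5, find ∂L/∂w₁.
∂L/∂w₁ = 0

Forward pass:
z = w₁x = 0×4 = 0
h = ReLU(0) = 0
y = w₂h = 1×0 = 0

Backward pass:
∂L/∂y = 2(y - t) = 2(0 - 5) = -10
∂y/∂h = w₂ = 1
∂h/∂z = 0 (ReLU derivative)
∂z/∂w₁ = x = 4

∂L/∂w₁ = -10 × 1 × 0 × 4 = 0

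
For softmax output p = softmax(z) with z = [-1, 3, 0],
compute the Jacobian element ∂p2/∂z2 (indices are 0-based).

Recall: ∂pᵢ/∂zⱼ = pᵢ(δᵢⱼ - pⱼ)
∂p2/∂z2 = 0.04444

p = softmax(z) = [0.01715, 0.9362, 0.04661]
p2 = 0.04661

∂p2/∂z2 = p2(1 - p2) = 0.04661 × (1 - 0.04661) = 0.04444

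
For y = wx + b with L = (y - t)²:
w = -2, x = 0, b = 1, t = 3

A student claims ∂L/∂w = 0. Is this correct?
Correct

y = (-2)(0) + 1 = 1
∂L/∂y = 2(y - t) = 2(1 - 3) = -4
∂y/∂w = x = 0
∂L/∂w = -4 × 0 = 0

Claimed value: 0
Correct: The correct gradient is 0.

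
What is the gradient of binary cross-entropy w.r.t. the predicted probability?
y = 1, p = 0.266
∂L/∂p = -3.759

∂L/∂p = -y/p + (1-y)/(1-p) = -1/0.266 + 0 = -3.759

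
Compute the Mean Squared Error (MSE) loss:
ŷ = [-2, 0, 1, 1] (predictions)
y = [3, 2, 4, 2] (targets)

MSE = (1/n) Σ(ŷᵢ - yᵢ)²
MSE = 9.75

MSE = (1/4)((-2-3)² + (0-2)² + (1-4)² + (1-2)²) = (1/4)(25 + 4 + 9 + 1) = 9.75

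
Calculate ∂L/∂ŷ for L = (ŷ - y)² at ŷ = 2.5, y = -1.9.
∂L/∂ŷ = 8.8

∂L/∂ŷ = 2(ŷ - y) = 2(2.5 - -1.9) = 2(4.4) = 8.8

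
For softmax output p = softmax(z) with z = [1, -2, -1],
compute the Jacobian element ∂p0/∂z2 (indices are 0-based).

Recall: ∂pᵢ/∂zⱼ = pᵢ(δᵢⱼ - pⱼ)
∂p0/∂z2 = -0.09636

p = softmax(z) = [0.8438, 0.04201, 0.1142]
p0 = 0.8438, p2 = 0.1142

∂p0/∂z2 = -p0 × p2 = -0.8438 × 0.1142 = -0.09636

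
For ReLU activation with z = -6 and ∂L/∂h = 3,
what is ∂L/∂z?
∂L/∂z = 0

h = ReLU(-6) = 0
Since z < 0: ∂h/∂z = 0
∂L/∂z = ∂L/∂h · ∂h/∂z = 3 × 0 = 0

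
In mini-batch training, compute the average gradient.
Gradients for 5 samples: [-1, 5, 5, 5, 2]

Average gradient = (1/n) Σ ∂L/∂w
Average gradient = 3.2

Average = (1/5)(-1 + 5 + 5 + 5 + 2) = 16/5 = 3.2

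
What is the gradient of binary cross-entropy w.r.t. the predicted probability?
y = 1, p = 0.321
∂L/∂p = -3.115

∂L/∂p = -y/p + (1-y)/(1-p) = -1/0.321 + 0 = -3.115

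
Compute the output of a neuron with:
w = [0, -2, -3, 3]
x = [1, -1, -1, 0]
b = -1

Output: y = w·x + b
y = 4

y = (0)(1) + (-2)(-1) + (-3)(-1) + (3)(0) + -1 = 4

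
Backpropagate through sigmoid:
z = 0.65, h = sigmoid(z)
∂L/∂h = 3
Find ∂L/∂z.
∂L/∂z = 0.676

σ(0.65) = 0.657
σ'(0.65) = σ(0.65)(1 - σ(0.65)) = 0.657 × 0.343 = 0.2253
∂L/∂z = ∂L/∂h · σ'(z) = 3 × 0.2253 = 0.676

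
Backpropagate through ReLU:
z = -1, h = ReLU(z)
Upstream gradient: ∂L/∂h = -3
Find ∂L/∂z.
∂L/∂z = 0

h = ReLU(-1) = 0
Since z < 0: ∂h/∂z = 0
∂L/∂z = ∂L/∂h · ∂h/∂z = -3 × 0 = 0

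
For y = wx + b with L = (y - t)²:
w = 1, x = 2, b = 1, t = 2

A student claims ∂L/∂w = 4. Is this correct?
Correct

y = (1)(2) + 1 = 3
∂L/∂y = 2(y - t) = 2(3 - 2) = 2
∂y/∂w = x = 2
∂L/∂w = 2 × 2 = 4

Claimed value: 4
Correct: The correct gradient is 4.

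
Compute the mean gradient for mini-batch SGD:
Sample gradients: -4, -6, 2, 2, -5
Average gradient = -2.2

Average = (1/5)(-4 + -6 + 2 + 2 + -5) = -11/5 = -2.2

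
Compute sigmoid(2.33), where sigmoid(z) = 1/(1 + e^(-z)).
0.9113

sigmoid(2.33) = 1/(1 + e^(-2.33)) = 1/(1 + 0.0973) = 0.9113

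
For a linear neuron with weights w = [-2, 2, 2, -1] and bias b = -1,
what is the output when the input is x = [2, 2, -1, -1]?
y = -2

y = (-2)(2) + (2)(2) + (2)(-1) + (-1)(-1) + -1 = -2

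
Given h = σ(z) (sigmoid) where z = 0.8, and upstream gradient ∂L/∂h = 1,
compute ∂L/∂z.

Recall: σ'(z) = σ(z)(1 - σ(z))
∂L/∂z = 0.2139

σ(0.8) = 0.69
σ'(0.8) = σ(0.8)(1 - σ(0.8)) = 0.69 × 0.31 = 0.2139
∂L/∂z = ∂L/∂h · σ'(z) = 1 × 0.2139 = 0.2139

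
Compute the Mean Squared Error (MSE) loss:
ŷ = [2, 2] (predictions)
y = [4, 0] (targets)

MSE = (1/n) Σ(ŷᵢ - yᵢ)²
MSE = 4

MSE = (1/2)((2-4)² + (2-0)²) = (1/2)(4 + 4) = 4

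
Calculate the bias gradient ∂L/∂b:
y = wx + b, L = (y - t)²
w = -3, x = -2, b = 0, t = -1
∂L/∂b = 14

y = wx + b = (-3)(-2) + 0 = 6
∂L/∂y = 2(y - t) = 2(6 - -1) = 14
∂y/∂b = 1
∂L/∂b = ∂L/∂y · ∂y/∂b = 14 × 1 = 14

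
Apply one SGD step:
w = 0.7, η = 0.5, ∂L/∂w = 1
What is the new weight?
w_new = 0.2

w_new = w - η·∂L/∂w = 0.7 - 0.5×(1) = 0.7 - (0.5) = 0.2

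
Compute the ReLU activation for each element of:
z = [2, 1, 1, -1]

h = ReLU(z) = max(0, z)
h = [2, 1, 1, 0]

ReLU applied element-wise: max(0,2)=2, max(0,1)=1, max(0,1)=1, max(0,-1)=0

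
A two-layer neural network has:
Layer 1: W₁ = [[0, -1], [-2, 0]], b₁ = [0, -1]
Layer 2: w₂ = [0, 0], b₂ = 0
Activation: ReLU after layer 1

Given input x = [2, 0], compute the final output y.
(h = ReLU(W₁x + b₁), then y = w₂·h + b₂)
y = 0

Layer 1 pre-activation: z₁ = [0, -5]
After ReLU: h = [0, 0]
Layer 2 output: y = 0×0 + 0×0 + 0 = 0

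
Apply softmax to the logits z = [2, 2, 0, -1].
p = [0.4576, 0.4576, 0.0619, 0.0228]

exp(z) = [7.389, 7.389, 1, 0.3679]
Sum = 16.15
p = [0.4576, 0.4576, 0.0619, 0.0228]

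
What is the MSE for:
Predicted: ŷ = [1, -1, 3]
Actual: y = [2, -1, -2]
MSE = 8.667

MSE = (1/3)((1-2)² + (-1--1)² + (3--2)²) = (1/3)(1 + 0 + 25) = 8.667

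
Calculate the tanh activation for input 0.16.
0.1586

tanh(0.16) = (e^(0.16) - e^(-0.16))/(e^(0.16) + e^(-0.16)) = 0.1586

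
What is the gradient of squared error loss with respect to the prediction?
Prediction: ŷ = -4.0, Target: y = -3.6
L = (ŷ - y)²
∂L/∂ŷ = -0.8

∂L/∂ŷ = 2(ŷ - y) = 2(-4.0 - -3.6) = 2(-0.4) = -0.8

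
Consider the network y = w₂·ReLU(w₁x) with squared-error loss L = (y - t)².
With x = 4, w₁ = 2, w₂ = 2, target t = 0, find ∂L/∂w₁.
∂L/∂w₁ = 256

Forward pass:
z = w₁x = 2×4 = 8
h = ReLU(8) = 8
y = w₂h = 2×8 = 16

Backward pass:
∂L/∂y = 2(y - t) = 2(16 - 0) = 32
∂y/∂h = w₂ = 2
∂h/∂z = 1 (ReLU derivative)
∂z/∂w₁ = x = 4

∂L/∂w₁ = 32 × 2 × 1 × 4 = 256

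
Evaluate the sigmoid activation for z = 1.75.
0.852

sigmoid(1.75) = 1/(1 + e^(-1.75)) = 1/(1 + 0.1738) = 0.852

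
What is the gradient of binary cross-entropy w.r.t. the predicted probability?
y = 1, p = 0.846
∂L/∂p = -1.182

∂L/∂p = -y/p + (1-y)/(1-p) = -1/0.846 + 0 = -1.182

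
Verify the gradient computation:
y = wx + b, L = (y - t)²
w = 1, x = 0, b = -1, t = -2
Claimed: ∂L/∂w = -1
Incorrect

y = (1)(0) + -1 = -1
∂L/∂y = 2(y - t) = 2(-1 - -2) = 2
∂y/∂w = x = 0
∂L/∂w = 2 × 0 = 0

Claimed value: -1
Incorrect: The correct gradient is 0.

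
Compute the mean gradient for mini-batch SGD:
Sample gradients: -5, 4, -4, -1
Average gradient = -1.5

Average = (1/4)(-5 + 4 + -4 + -1) = -6/4 = -1.5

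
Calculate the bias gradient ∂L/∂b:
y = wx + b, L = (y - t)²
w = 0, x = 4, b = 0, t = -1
∂L/∂b = 2

y = wx + b = (0)(4) + 0 = 0
∂L/∂y = 2(y - t) = 2(0 - -1) = 2
∂y/∂b = 1
∂L/∂b = ∂L/∂y · ∂y/∂b = 2 × 1 = 2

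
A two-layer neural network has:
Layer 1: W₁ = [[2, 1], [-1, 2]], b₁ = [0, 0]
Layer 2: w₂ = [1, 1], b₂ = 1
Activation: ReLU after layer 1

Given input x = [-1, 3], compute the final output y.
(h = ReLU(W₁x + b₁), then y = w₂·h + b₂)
y = 9

Layer 1 pre-activation: z₁ = [1, 7]
After ReLU: h = [1, 7]
Layer 2 output: y = 1×1 + 1×7 + 1 = 9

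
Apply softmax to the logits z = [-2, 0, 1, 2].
p = [0.012, 0.0889, 0.2418, 0.6572]

exp(z) = [0.1353, 1, 2.718, 7.389]
Sum = 11.24
p = [0.012, 0.0889, 0.2418, 0.6572]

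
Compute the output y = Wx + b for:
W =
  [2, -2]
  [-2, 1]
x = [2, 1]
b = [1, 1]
y = [3, -2]

Wx = [2×2 + -2×1, -2×2 + 1×1]
   = [2, -3]
y = Wx + b = [2 + 1, -3 + 1] = [3, -2]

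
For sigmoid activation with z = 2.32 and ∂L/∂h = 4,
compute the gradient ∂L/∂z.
∂L/∂z = 0.3259

σ(2.32) = 0.9105
σ'(2.32) = σ(2.32)(1 - σ(2.32)) = 0.9105 × 0.08948 = 0.08147
∂L/∂z = ∂L/∂h · σ'(z) = 4 × 0.08147 = 0.3259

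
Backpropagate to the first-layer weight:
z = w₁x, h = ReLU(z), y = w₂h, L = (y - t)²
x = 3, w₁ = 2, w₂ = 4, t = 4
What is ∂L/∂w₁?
∂L/∂w₁ = 480

Forward pass:
z = w₁x = 2×3 = 6
h = ReLU(6) = 6
y = w₂h = 4×6 = 24

Backward pass:
∂L/∂y = 2(y - t) = 2(24 - 4) = 40
∂y/∂h = w₂ = 4
∂h/∂z = 1 (ReLU derivative)
∂z/∂w₁ = x = 3

∂L/∂w₁ = 40 × 4 × 1 × 3 = 480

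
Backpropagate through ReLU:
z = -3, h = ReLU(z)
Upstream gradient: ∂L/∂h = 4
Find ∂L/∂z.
∂L/∂z = 0

h = ReLU(-3) = 0
Since z < 0: ∂h/∂z = 0
∂L/∂z = ∂L/∂h · ∂h/∂z = 4 × 0 = 0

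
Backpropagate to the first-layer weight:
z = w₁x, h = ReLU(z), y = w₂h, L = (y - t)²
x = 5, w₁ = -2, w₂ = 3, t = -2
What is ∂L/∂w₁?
∂L/∂w₁ = 0

Forward pass:
z = w₁x = -2×5 = -10
h = ReLU(-10) = 0
y = w₂h = 3×0 = 0

Backward pass:
∂L/∂y = 2(y - t) = 2(0 - -2) = 4
∂y/∂h = w₂ = 3
∂h/∂z = 0 (ReLU derivative)
∂z/∂w₁ = x = 5

∂L/∂w₁ = 4 × 3 × 0 × 5 = 0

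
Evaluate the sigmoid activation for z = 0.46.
0.613

sigmoid(0.46) = 1/(1 + e^(-0.46)) = 1/(1 + 0.6313) = 0.613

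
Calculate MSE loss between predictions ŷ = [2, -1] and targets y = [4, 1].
MSE = 4

MSE = (1/2)((2-4)² + (-1-1)²) = (1/2)(4 + 4) = 4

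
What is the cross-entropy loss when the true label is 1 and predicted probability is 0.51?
L = 0.6733

L = -1·log(0.51) - 0·log(0.49) = -log(0.51) = 0.6733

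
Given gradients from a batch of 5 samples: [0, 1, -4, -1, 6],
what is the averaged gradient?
Average gradient = 0.4

Average = (1/5)(0 + 1 + -4 + -1 + 6) = 2/5 = 0.4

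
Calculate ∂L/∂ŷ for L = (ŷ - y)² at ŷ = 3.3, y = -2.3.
∂L/∂ŷ = 11.2

∂L/∂ŷ = 2(ŷ - y) = 2(3.3 - -2.3) = 2(5.6) = 11.2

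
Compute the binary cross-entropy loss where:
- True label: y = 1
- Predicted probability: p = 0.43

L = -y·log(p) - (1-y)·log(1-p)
L = 0.844

L = -1·log(0.43) - 0·log(0.57) = -log(0.43) = 0.844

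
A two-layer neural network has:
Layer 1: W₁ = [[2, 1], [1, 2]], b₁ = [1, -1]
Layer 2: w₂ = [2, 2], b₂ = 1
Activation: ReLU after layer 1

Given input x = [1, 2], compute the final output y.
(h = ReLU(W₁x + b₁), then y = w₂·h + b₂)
y = 19

Layer 1 pre-activation: z₁ = [5, 4]
After ReLU: h = [5, 4]
Layer 2 output: y = 2×5 + 2×4 + 1 = 19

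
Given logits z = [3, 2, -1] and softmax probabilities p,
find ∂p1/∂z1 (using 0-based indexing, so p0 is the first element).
∂p1/∂z1 = 0.195

p = softmax(z) = [0.7214, 0.2654, 0.01321]
p1 = 0.2654

∂p1/∂z1 = p1(1 - p1) = 0.2654 × (1 - 0.2654) = 0.195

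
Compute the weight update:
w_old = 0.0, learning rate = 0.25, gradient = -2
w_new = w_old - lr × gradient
w_new = 0.5

w_new = w - η·∂L/∂w = 0.0 - 0.25×(-2) = 0.0 - (-0.5) = 0.5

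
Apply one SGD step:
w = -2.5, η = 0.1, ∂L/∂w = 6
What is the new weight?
w_new = -3.1

w_new = w - η·∂L/∂w = -2.5 - 0.1×(6) = -2.5 - (0.6) = -3.1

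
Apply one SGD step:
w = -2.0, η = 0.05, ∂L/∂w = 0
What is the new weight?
w_new = -2

w_new = w - η·∂L/∂w = -2.0 - 0.05×(0) = -2.0 - (0) = -2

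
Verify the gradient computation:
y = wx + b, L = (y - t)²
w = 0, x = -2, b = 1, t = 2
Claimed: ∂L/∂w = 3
Incorrect

y = (0)(-2) + 1 = 1
∂L/∂y = 2(y - t) = 2(1 - 2) = -2
∂y/∂w = x = -2
∂L/∂w = -2 × -2 = 4

Claimed value: 3
Incorrect: The correct gradient is 4.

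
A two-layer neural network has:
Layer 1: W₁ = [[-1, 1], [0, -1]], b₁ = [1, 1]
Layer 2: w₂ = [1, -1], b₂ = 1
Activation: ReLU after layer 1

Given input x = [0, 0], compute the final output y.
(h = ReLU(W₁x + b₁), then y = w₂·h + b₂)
y = 1

Layer 1 pre-activation: z₁ = [1, 1]
After ReLU: h = [1, 1]
Layer 2 output: y = 1×1 + -1×1 + 1 = 1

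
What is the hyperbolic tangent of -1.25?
-0.8483

tanh(-1.25) = (e^(-1.25) - e^(1.25))/(e^(-1.25) + e^(1.25)) = -0.8483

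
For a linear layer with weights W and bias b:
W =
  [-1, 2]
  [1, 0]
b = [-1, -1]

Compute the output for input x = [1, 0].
y = [-2, 0]

Wx = [-1×1 + 2×0, 1×1 + 0×0]
   = [-1, 1]
y = Wx + b = [-1 + -1, 1 + -1] = [-2, 0]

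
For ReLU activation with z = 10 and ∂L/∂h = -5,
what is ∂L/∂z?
∂L/∂z = -5

h = ReLU(10) = 10
Since z > 0: ∂h/∂z = 1
∂L/∂z = ∂L/∂h · ∂h/∂z = -5 × 1 = -5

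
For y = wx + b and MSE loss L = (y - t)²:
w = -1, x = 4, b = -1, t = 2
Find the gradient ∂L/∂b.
∂L/∂b = -14

y = wx + b = (-1)(4) + -1 = -5
∂L/∂y = 2(y - t) = 2(-5 - 2) = -14
∂y/∂b = 1
∂L/∂b = ∂L/∂y · ∂y/∂b = -14 × 1 = -14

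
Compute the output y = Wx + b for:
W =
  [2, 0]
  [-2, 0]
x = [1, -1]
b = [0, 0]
y = [2, -2]

Wx = [2×1 + 0×-1, -2×1 + 0×-1]
   = [2, -2]
y = Wx + b = [2 + 0, -2 + 0] = [2, -2]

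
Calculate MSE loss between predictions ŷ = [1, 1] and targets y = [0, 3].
MSE = 2.5

MSE = (1/2)((1-0)² + (1-3)²) = (1/2)(1 + 4) = 2.5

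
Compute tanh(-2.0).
-0.964

tanh(-2.0) = (e^(-2.0) - e^(2.0))/(e^(-2.0) + e^(2.0)) = -0.964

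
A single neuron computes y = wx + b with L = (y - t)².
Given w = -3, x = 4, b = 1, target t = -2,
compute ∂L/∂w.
∂L/∂w = -72

y = wx + b = (-3)(4) + 1 = -11
∂L/∂y = 2(y - t) = 2(-11 - -2) = -18
∂y/∂w = x = 4
∂L/∂w = ∂L/∂y · ∂y/∂w = -18 × 4 = -72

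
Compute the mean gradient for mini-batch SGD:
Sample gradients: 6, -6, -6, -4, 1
Average gradient = -1.8

Average = (1/5)(6 + -6 + -6 + -4 + 1) = -9/5 = -1.8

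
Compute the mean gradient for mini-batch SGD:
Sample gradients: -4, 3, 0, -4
Average gradient = -1.25

Average = (1/4)(-4 + 3 + 0 + -4) = -5/4 = -1.25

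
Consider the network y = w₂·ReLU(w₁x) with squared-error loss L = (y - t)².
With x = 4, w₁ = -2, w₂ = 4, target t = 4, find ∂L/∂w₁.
∂L/∂w₁ = 0

Forward pass:
z = w₁x = -2×4 = -8
h = ReLU(-8) = 0
y = w₂h = 4×0 = 0

Backward pass:
∂L/∂y = 2(y - t) = 2(0 - 4) = -8
∂y/∂h = w₂ = 4
∂h/∂z = 0 (ReLU derivative)
∂z/∂w₁ = x = 4

∂L/∂w₁ = -8 × 4 × 0 × 4 = 0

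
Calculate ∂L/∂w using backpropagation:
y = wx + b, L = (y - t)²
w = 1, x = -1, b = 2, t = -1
∂L/∂w = -4

y = wx + b = (1)(-1) + 2 = 1
∂L/∂y = 2(y - t) = 2(1 - -1) = 4
∂y/∂w = x = -1
∂L/∂w = ∂L/∂y · ∂y/∂w = 4 × -1 = -4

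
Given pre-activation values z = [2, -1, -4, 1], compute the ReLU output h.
h = [2, 0, 0, 1]

ReLU applied element-wise: max(0,2)=2, max(0,-1)=0, max(0,-4)=0, max(0,1)=1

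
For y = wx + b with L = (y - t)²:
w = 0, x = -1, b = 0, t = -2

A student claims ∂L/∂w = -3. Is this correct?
Incorrect

y = (0)(-1) + 0 = 0
∂L/∂y = 2(y - t) = 2(0 - -2) = 4
∂y/∂w = x = -1
∂L/∂w = 4 × -1 = -4

Claimed value: -3
Incorrect: The correct gradient is -4.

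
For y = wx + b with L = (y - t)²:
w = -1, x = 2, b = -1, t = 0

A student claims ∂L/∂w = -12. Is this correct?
Correct

y = (-1)(2) + -1 = -3
∂L/∂y = 2(y - t) = 2(-3 - 0) = -6
∂y/∂w = x = 2
∂L/∂w = -6 × 2 = -12

Claimed value: -12
Correct: The correct gradient is -12.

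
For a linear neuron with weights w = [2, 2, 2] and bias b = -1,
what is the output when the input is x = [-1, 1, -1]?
y = -3

y = (2)(-1) + (2)(1) + (2)(-1) + -1 = -3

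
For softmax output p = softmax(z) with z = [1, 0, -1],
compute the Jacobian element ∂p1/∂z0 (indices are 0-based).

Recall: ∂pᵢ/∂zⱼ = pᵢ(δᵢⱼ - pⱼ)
∂p1/∂z0 = -0.1628

p = softmax(z) = [0.6652, 0.2447, 0.09003]
p1 = 0.2447, p0 = 0.6652

∂p1/∂z0 = -p1 × p0 = -0.2447 × 0.6652 = -0.1628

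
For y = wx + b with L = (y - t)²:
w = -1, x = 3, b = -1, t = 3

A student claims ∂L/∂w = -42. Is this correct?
Correct

y = (-1)(3) + -1 = -4
∂L/∂y = 2(y - t) = 2(-4 - 3) = -14
∂y/∂w = x = 3
∂L/∂w = -14 × 3 = -42

Claimed value: -42
Correct: The correct gradient is -42.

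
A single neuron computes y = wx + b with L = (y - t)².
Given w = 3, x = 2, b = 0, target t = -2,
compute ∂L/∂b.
∂L/∂b = 16

y = wx + b = (3)(2) + 0 = 6
∂L/∂y = 2(y - t) = 2(6 - -2) = 16
∂y/∂b = 1
∂L/∂b = ∂L/∂y · ∂y/∂b = 16 × 1 = 16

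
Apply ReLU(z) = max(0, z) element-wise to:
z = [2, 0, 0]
h = [2, 0, 0]

ReLU applied element-wise: max(0,2)=2, max(0,0)=0, max(0,0)=0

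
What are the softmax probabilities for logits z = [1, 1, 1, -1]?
p = [0.3189, 0.3189, 0.3189, 0.0432]

exp(z) = [2.718, 2.718, 2.718, 0.3679]
Sum = 8.523
p = [0.3189, 0.3189, 0.3189, 0.0432]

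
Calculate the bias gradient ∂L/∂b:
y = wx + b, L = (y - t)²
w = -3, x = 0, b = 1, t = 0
∂L/∂b = 2

y = wx + b = (-3)(0) + 1 = 1
∂L/∂y = 2(y - t) = 2(1 - 0) = 2
∂y/∂b = 1
∂L/∂b = ∂L/∂y · ∂y/∂b = 2 × 1 = 2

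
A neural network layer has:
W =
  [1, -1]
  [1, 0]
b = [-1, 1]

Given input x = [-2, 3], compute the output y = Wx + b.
y = [-6, -1]

Wx = [1×-2 + -1×3, 1×-2 + 0×3]
   = [-5, -2]
y = Wx + b = [-5 + -1, -2 + 1] = [-6, -1]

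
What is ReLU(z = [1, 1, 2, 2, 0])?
h = [1, 1, 2, 2, 0]

ReLU applied element-wise: max(0,1)=1, max(0,1)=1, max(0,2)=2, max(0,2)=2, max(0,0)=0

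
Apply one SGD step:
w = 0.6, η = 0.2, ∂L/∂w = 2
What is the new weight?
w_new = 0.2

w_new = w - η·∂L/∂w = 0.6 - 0.2×(2) = 0.6 - (0.4) = 0.2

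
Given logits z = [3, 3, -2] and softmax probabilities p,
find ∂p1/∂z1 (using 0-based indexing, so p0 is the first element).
∂p1/∂z1 = 0.25

p = softmax(z) = [0.4983, 0.4983, 0.003358]
p1 = 0.4983

∂p1/∂z1 = p1(1 - p1) = 0.4983 × (1 - 0.4983) = 0.25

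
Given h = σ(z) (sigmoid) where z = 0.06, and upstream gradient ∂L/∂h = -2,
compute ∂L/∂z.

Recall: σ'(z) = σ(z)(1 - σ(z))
∂L/∂z = -0.4996

σ(0.06) = 0.515
σ'(0.06) = σ(0.06)(1 - σ(0.06)) = 0.515 × 0.485 = 0.2498
∂L/∂z = ∂L/∂h · σ'(z) = -2 × 0.2498 = -0.4996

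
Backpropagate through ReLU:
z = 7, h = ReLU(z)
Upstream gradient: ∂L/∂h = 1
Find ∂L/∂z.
∂L/∂z = 1

h = ReLU(7) = 7
Since z > 0: ∂h/∂z = 1
∂L/∂z = ∂L/∂h · ∂h/∂z = 1 × 1 = 1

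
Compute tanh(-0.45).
-0.4219

tanh(-0.45) = (e^(-0.45) - e^(0.45))/(e^(-0.45) + e^(0.45)) = -0.4219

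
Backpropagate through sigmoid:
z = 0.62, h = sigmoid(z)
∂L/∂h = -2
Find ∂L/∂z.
∂L/∂z = -0.4549

σ(0.62) = 0.6502
σ'(0.62) = σ(0.62)(1 - σ(0.62)) = 0.6502 × 0.3498 = 0.2274
∂L/∂z = ∂L/∂h · σ'(z) = -2 × 0.2274 = -0.4549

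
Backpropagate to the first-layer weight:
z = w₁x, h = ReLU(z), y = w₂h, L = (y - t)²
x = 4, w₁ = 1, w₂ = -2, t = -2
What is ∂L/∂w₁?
∂L/∂w₁ = 96

Forward pass:
z = w₁x = 1×4 = 4
h = ReLU(4) = 4
y = w₂h = -2×4 = -8

Backward pass:
∂L/∂y = 2(y - t) = 2(-8 - -2) = -12
∂y/∂h = w₂ = -2
∂h/∂z = 1 (ReLU derivative)
∂z/∂w₁ = x = 4

∂L/∂w₁ = -12 × -2 × 1 × 4 = 96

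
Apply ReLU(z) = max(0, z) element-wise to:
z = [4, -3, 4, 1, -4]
h = [4, 0, 4, 1, 0]

ReLU applied element-wise: max(0,4)=4, max(0,-3)=0, max(0,4)=4, max(0,1)=1, max(0,-4)=0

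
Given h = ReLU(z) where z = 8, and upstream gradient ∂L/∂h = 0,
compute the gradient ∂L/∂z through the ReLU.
∂L/∂z = 0

h = ReLU(8) = 8
Since z > 0: ∂h/∂z = 1
∂L/∂z = ∂L/∂h · ∂h/∂z = 0 × 1 = 0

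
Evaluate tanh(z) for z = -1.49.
-0.9033

tanh(-1.49) = (e^(-1.49) - e^(1.49))/(e^(-1.49) + e^(1.49)) = -0.9033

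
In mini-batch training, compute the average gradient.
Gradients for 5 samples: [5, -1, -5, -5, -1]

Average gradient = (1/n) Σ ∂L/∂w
Average gradient = -1.4

Average = (1/5)(5 + -1 + -5 + -5 + -1) = -7/5 = -1.4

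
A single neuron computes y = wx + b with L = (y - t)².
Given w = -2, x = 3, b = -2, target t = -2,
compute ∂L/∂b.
∂L/∂b = -12

y = wx + b = (-2)(3) + -2 = -8
∂L/∂y = 2(y - t) = 2(-8 - -2) = -12
∂y/∂b = 1
∂L/∂b = ∂L/∂y · ∂y/∂b = -12 × 1 = -12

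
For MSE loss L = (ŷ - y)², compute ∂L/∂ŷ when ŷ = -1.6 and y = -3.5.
∂L/∂ŷ = 3.8

∂L/∂ŷ = 2(ŷ - y) = 2(-1.6 - -3.5) = 2(1.9) = 3.8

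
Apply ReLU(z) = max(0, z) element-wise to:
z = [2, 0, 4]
h = [2, 0, 4]

ReLU applied element-wise: max(0,2)=2, max(0,0)=0, max(0,4)=4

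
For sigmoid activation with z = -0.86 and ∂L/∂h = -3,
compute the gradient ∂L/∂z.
∂L/∂z = -0.6268

σ(-0.86) = 0.2973
σ'(-0.86) = σ(-0.86)(1 - σ(-0.86)) = 0.2973 × 0.7027 = 0.2089
∂L/∂z = ∂L/∂h · σ'(z) = -3 × 0.2089 = -0.6268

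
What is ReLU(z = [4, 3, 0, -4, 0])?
h = [4, 3, 0, 0, 0]

ReLU applied element-wise: max(0,4)=4, max(0,3)=3, max(0,0)=0, max(0,-4)=0, max(0,0)=0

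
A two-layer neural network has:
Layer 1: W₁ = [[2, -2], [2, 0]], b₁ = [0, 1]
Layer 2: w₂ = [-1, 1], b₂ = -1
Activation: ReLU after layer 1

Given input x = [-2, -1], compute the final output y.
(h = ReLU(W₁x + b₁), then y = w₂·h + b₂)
y = -1

Layer 1 pre-activation: z₁ = [-2, -3]
After ReLU: h = [0, 0]
Layer 2 output: y = -1×0 + 1×0 + -1 = -1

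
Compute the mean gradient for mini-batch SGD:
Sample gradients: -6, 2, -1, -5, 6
Average gradient = -0.8

Average = (1/5)(-6 + 2 + -1 + -5 + 6) = -4/5 = -0.8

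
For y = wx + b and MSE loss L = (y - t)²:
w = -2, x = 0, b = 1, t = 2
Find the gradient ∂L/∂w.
∂L/∂w = 0

y = wx + b = (-2)(0) + 1 = 1
∂L/∂y = 2(y - t) = 2(1 - 2) = -2
∂y/∂w = x = 0
∂L/∂w = ∂L/∂y · ∂y/∂w = -2 × 0 = 0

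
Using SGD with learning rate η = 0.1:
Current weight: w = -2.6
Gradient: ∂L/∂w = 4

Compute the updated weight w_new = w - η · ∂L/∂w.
w_new = -3

w_new = w - η·∂L/∂w = -2.6 - 0.1×(4) = -2.6 - (0.4) = -3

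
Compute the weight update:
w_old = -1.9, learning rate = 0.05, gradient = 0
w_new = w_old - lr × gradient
w_new = -1.9

w_new = w - η·∂L/∂w = -1.9 - 0.05×(0) = -1.9 - (0) = -1.9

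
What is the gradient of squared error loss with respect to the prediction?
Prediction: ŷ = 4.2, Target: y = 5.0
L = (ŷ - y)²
∂L/∂ŷ = -1.6

∂L/∂ŷ = 2(ŷ - y) = 2(4.2 - 5.0) = 2(-0.8) = -1.6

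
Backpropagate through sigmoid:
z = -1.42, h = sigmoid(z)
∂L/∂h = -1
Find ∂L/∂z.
∂L/∂z = -0.1568

σ(-1.42) = 0.1947
σ'(-1.42) = σ(-1.42)(1 - σ(-1.42)) = 0.1947 × 0.8053 = 0.1568
∂L/∂z = ∂L/∂h · σ'(z) = -1 × 0.1568 = -0.1568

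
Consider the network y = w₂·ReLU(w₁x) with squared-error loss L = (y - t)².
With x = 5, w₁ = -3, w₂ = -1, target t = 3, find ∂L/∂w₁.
∂L/∂w₁ = 0

Forward pass:
z = w₁x = -3×5 = -15
h = ReLU(-15) = 0
y = w₂h = -1×0 = 0

Backward pass:
∂L/∂y = 2(y - t) = 2(0 - 3) = -6
∂y/∂h = w₂ = -1
∂h/∂z = 0 (ReLU derivative)
∂z/∂w₁ = x = 5

∂L/∂w₁ = -6 × -1 × 0 × 5 = 0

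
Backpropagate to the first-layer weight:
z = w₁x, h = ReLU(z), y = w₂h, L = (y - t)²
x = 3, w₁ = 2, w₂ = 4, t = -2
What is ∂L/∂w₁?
∂L/∂w₁ = 624

Forward pass:
z = w₁x = 2×3 = 6
h = ReLU(6) = 6
y = w₂h = 4×6 = 24

Backward pass:
∂L/∂y = 2(y - t) = 2(24 - -2) = 52
∂y/∂h = w₂ = 4
∂h/∂z = 1 (ReLU derivative)
∂z/∂w₁ = x = 3

∂L/∂w₁ = 52 × 4 × 1 × 3 = 624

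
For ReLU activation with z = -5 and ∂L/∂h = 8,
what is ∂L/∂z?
∂L/∂z = 0

h = ReLU(-5) = 0
Since z < 0: ∂h/∂z = 0
∂L/∂z = ∂L/∂h · ∂h/∂z = 8 × 0 = 0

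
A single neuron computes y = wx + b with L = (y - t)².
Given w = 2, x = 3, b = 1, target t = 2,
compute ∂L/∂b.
∂L/∂b = 10

y = wx + b = (2)(3) + 1 = 7
∂L/∂y = 2(y - t) = 2(7 - 2) = 10
∂y/∂b = 1
∂L/∂b = ∂L/∂y · ∂y/∂b = 10 × 1 = 10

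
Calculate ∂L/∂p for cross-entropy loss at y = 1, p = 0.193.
∂L/∂p = -5.181

∂L/∂p = -y/p + (1-y)/(1-p) = -1/0.193 + 0 = -5.181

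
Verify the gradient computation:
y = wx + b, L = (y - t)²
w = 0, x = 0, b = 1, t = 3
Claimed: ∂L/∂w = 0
Correct

y = (0)(0) + 1 = 1
∂L/∂y = 2(y - t) = 2(1 - 3) = -4
∂y/∂w = x = 0
∂L/∂w = -4 × 0 = 0

Claimed value: 0
Correct: The correct gradient is 0.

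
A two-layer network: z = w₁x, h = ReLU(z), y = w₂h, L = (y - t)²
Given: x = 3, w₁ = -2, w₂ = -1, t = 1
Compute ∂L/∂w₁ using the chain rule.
∂L/∂w₁ = 0

Forward pass:
z = w₁x = -2×3 = -6
h = ReLU(-6) = 0
y = w₂h = -1×0 = 0

Backward pass:
∂L/∂y = 2(y - t) = 2(0 - 1) = -2
∂y/∂h = w₂ = -1
∂h/∂z = 0 (ReLU derivative)
∂z/∂w₁ = x = 3

∂L/∂w₁ = -2 × -1 × 0 × 3 = 0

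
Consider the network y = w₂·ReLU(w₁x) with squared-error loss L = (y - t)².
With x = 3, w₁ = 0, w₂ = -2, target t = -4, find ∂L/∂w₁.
∂L/∂w₁ = 0

Forward pass:
z = w₁x = 0×3 = 0
h = ReLU(0) = 0
y = w₂h = -2×0 = 0

Backward pass:
∂L/∂y = 2(y - t) = 2(0 - -4) = 8
∂y/∂h = w₂ = -2
∂h/∂z = 0 (ReLU derivative)
∂z/∂w₁ = x = 3

∂L/∂w₁ = 8 × -2 × 0 × 3 = 0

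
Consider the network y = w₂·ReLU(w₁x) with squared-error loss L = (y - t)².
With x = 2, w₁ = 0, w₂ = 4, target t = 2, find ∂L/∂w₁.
∂L/∂w₁ = 0

Forward pass:
z = w₁x = 0×2 = 0
h = ReLU(0) = 0
y = w₂h = 4×0 = 0

Backward pass:
∂L/∂y = 2(y - t) = 2(0 - 2) = -4
∂y/∂h = w₂ = 4
∂h/∂z = 0 (ReLU derivative)
∂z/∂w₁ = x = 2

∂L/∂w₁ = -4 × 4 × 0 × 2 = 0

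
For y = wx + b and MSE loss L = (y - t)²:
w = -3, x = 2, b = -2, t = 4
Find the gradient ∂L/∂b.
∂L/∂b = -24

y = wx + b = (-3)(2) + -2 = -8
∂L/∂y = 2(y - t) = 2(-8 - 4) = -24
∂y/∂b = 1
∂L/∂b = ∂L/∂y · ∂y/∂b = -24 × 1 = -24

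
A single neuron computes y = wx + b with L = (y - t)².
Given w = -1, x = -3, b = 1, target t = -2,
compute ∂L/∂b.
∂L/∂b = 12

y = wx + b = (-1)(-3) + 1 = 4
∂L/∂y = 2(y - t) = 2(4 - -2) = 12
∂y/∂b = 1
∂L/∂b = ∂L/∂y · ∂y/∂b = 12 × 1 = 12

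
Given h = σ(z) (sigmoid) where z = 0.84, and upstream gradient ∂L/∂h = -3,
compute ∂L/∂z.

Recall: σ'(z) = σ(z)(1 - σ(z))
∂L/∂z = -0.6318

σ(0.84) = 0.6985
σ'(0.84) = σ(0.84)(1 - σ(0.84)) = 0.6985 × 0.3015 = 0.2106
∂L/∂z = ∂L/∂h · σ'(z) = -3 × 0.2106 = -0.6318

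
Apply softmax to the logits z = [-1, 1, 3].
p = [0.0159, 0.1173, 0.8668]

exp(z) = [0.3679, 2.718, 20.09]
Sum = 23.17
p = [0.0159, 0.1173, 0.8668]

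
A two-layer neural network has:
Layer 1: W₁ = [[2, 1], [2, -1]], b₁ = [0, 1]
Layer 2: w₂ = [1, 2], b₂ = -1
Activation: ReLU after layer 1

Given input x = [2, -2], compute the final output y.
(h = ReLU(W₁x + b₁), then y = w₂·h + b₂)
y = 15

Layer 1 pre-activation: z₁ = [2, 7]
After ReLU: h = [2, 7]
Layer 2 output: y = 1×2 + 2×7 + -1 = 15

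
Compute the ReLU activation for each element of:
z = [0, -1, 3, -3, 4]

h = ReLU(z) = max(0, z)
h = [0, 0, 3, 0, 4]

ReLU applied element-wise: max(0,0)=0, max(0,-1)=0, max(0,3)=3, max(0,-3)=0, max(0,4)=4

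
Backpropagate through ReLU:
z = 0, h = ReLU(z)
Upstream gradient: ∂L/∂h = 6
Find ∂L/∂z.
∂L/∂z = 0

h = ReLU(0) = 0
At z = 0: ∂h/∂z = 0 (by convention)
∂L/∂z = ∂L/∂h · ∂h/∂z = 6 × 0 = 0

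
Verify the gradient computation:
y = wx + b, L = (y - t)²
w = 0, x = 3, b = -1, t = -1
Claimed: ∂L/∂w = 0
Correct

y = (0)(3) + -1 = -1
∂L/∂y = 2(y - t) = 2(-1 - -1) = 0
∂y/∂w = x = 3
∂L/∂w = 0 × 3 = 0

Claimed value: 0
Correct: The correct gradient is 0.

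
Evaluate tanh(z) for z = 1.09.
0.7969

tanh(1.09) = (e^(1.09) - e^(-1.09))/(e^(1.09) + e^(-1.09)) = 0.7969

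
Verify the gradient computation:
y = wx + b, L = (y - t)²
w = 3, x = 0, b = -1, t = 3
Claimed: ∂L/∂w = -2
Incorrect

y = (3)(0) + -1 = -1
∂L/∂y = 2(y - t) = 2(-1 - 3) = -8
∂y/∂w = x = 0
∂L/∂w = -8 × 0 = 0

Claimed value: -2
Incorrect: The correct gradient is 0.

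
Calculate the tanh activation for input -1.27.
-0.8538

tanh(-1.27) = (e^(-1.27) - e^(1.27))/(e^(-1.27) + e^(1.27)) = -0.8538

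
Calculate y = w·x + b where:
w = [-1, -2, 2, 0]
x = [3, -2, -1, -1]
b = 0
y = -1

y = (-1)(3) + (-2)(-2) + (2)(-1) + (0)(-1) + 0 = -1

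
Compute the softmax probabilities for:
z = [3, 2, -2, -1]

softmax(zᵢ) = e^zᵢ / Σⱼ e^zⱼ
p = [0.7179, 0.2641, 0.0048, 0.0131]

exp(z) = [20.09, 7.389, 0.1353, 0.3679]
Sum = 27.98
p = [0.7179, 0.2641, 0.0048, 0.0131]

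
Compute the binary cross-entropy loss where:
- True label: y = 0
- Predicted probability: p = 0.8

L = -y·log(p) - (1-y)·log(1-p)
L = 1.609

L = -0·log(0.8) - 1·log(0.2) = -log(0.2) = 1.609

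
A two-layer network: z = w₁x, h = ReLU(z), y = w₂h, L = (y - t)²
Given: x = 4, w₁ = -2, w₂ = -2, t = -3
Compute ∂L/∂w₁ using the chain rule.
∂L/∂w₁ = 0

Forward pass:
z = w₁x = -2×4 = -8
h = ReLU(-8) = 0
y = w₂h = -2×0 = 0

Backward pass:
∂L/∂y = 2(y - t) = 2(0 - -3) = 6
∂y/∂h = w₂ = -2
∂h/∂z = 0 (ReLU derivative)
∂z/∂w₁ = x = 4

∂L/∂w₁ = 6 × -2 × 0 × 4 = 0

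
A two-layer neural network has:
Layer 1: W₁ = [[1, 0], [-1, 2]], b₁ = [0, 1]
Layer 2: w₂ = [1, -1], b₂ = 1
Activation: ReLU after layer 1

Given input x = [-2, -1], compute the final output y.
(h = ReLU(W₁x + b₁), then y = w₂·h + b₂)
y = 0

Layer 1 pre-activation: z₁ = [-2, 1]
After ReLU: h = [0, 1]
Layer 2 output: y = 1×0 + -1×1 + 1 = 0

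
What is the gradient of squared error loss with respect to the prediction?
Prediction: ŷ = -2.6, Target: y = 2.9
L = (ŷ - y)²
∂L/∂ŷ = -11.0

∂L/∂ŷ = 2(ŷ - y) = 2(-2.6 - 2.9) = 2(-5.5) = -11.0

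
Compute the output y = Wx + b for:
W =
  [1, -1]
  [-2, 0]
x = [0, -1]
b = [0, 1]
y = [1, 1]

Wx = [1×0 + -1×-1, -2×0 + 0×-1]
   = [1, 0]
y = Wx + b = [1 + 0, 0 + 1] = [1, 1]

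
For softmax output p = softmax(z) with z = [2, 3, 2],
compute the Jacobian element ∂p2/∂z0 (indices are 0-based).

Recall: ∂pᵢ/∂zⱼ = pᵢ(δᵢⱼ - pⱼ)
∂p2/∂z0 = -0.04492

p = softmax(z) = [0.2119, 0.5761, 0.2119]
p2 = 0.2119, p0 = 0.2119

∂p2/∂z0 = -p2 × p0 = -0.2119 × 0.2119 = -0.04492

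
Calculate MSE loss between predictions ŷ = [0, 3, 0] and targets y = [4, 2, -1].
MSE = 6

MSE = (1/3)((0-4)² + (3-2)² + (0--1)²) = (1/3)(16 + 1 + 1) = 6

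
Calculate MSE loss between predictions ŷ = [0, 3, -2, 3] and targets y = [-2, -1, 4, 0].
MSE = 16.25

MSE = (1/4)((0--2)² + (3--1)² + (-2-4)² + (3-0)²) = (1/4)(4 + 16 + 36 + 9) = 16.25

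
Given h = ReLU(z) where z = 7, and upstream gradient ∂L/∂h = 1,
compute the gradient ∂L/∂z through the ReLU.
∂L/∂z = 1

h = ReLU(7) = 7
Since z > 0: ∂h/∂z = 1
∂L/∂z = ∂L/∂h · ∂h/∂z = 1 × 1 = 1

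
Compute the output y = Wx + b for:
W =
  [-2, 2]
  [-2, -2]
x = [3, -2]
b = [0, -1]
y = [-10, -3]

Wx = [-2×3 + 2×-2, -2×3 + -2×-2]
   = [-10, -2]
y = Wx + b = [-10 + 0, -2 + -1] = [-10, -3]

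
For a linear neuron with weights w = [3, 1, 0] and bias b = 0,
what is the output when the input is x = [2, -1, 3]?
y = 5

y = (3)(2) + (1)(-1) + (0)(3) + 0 = 5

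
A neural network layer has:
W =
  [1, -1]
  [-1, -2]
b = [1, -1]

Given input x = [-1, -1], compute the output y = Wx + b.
y = [1, 2]

Wx = [1×-1 + -1×-1, -1×-1 + -2×-1]
   = [0, 3]
y = Wx + b = [0 + 1, 3 + -1] = [1, 2]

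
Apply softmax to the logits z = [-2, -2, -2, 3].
p = [0.0066, 0.0066, 0.0066, 0.9802]

exp(z) = [0.1353, 0.1353, 0.1353, 20.09]
Sum = 20.49
p = [0.0066, 0.0066, 0.0066, 0.9802]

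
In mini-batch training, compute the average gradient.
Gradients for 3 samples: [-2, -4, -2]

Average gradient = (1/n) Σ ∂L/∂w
Average gradient = -2.667

Average = (1/3)(-2 + -4 + -2) = -8/3 = -2.667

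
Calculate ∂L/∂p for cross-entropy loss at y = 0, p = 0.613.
∂L/∂p = 2.584

∂L/∂p = -y/p + (1-y)/(1-p) = 0 + 1/0.387 = 2.584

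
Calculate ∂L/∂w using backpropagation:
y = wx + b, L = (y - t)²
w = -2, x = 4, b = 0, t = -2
∂L/∂w = -48

y = wx + b = (-2)(4) + 0 = -8
∂L/∂y = 2(y - t) = 2(-8 - -2) = -12
∂y/∂w = x = 4
∂L/∂w = ∂L/∂y · ∂y/∂w = -12 × 4 = -48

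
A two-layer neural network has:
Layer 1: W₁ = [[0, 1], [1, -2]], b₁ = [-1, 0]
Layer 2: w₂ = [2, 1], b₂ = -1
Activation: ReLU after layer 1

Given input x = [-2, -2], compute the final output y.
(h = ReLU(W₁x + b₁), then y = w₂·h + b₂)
y = 1

Layer 1 pre-activation: z₁ = [-3, 2]
After ReLU: h = [0, 2]
Layer 2 output: y = 2×0 + 1×2 + -1 = 1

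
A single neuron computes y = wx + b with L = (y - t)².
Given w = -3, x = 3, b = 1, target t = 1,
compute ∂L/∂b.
∂L/∂b = -18

y = wx + b = (-3)(3) + 1 = -8
∂L/∂y = 2(y - t) = 2(-8 - 1) = -18
∂y/∂b = 1
∂L/∂b = ∂L/∂y · ∂y/∂b = -18 × 1 = -18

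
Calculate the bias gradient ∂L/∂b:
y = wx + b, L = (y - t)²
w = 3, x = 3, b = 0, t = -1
∂L/∂b = 20

y = wx + b = (3)(3) + 0 = 9
∂L/∂y = 2(y - t) = 2(9 - -1) = 20
∂y/∂b = 1
∂L/∂b = ∂L/∂y · ∂y/∂b = 20 × 1 = 20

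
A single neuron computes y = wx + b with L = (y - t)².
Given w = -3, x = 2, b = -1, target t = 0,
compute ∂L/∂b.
∂L/∂b = -14

y = wx + b = (-3)(2) + -1 = -7
∂L/∂y = 2(y - t) = 2(-7 - 0) = -14
∂y/∂b = 1
∂L/∂b = ∂L/∂y · ∂y/∂b = -14 × 1 = -14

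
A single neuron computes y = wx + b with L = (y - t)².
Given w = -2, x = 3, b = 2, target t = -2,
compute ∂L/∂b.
∂L/∂b = -4

y = wx + b = (-2)(3) + 2 = -4
∂L/∂y = 2(y - t) = 2(-4 - -2) = -4
∂y/∂b = 1
∂L/∂b = ∂L/∂y · ∂y/∂b = -4 × 1 = -4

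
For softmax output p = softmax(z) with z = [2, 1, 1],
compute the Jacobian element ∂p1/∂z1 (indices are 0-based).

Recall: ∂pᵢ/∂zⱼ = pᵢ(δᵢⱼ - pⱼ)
∂p1/∂z1 = 0.167

p = softmax(z) = [0.5761, 0.2119, 0.2119]
p1 = 0.2119

∂p1/∂z1 = p1(1 - p1) = 0.2119 × (1 - 0.2119) = 0.167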